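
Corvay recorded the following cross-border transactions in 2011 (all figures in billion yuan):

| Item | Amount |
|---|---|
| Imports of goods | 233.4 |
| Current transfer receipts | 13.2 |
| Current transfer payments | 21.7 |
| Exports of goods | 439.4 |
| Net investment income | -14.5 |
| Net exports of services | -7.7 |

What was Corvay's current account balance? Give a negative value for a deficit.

175.3

Goods balance = 439.4 - 233.4 = 206.0
Services balance = -7.7
Trade balance (goods + services) = 206.0 + (-7.7) = 198.3
Net primary income = -14.5
Net secondary income = 13.2 - 21.7 = -8.5
Current account = 198.3 + (-14.5) + (-8.5) = 175.3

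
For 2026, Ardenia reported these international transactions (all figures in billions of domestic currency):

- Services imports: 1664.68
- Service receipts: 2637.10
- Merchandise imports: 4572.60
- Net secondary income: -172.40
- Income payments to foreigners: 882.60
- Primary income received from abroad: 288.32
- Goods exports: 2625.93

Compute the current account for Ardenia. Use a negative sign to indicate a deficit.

-1740.93

Goods balance = 2625.93 - 4572.60 = -1946.67
Services balance = 2637.10 - 1664.68 = 972.42
Trade balance (goods + services) = -1946.67 + 972.42 = -974.25
Net primary income = 288.32 - 882.60 = -594.28
Net secondary income = -172.40
Current account = -974.25 + (-594.28) + (-172.40) = -1740.93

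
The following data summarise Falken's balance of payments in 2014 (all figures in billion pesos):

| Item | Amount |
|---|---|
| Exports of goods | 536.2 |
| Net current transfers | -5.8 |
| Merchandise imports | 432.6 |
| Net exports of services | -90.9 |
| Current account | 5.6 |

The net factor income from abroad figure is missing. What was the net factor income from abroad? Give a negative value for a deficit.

Current account = goods balance + services balance + net primary income + net secondary income
Sum of the known components = 6.9
Net factor income from abroad = CA - (known components) = 5.6 - 6.9 = -1.3

-1.3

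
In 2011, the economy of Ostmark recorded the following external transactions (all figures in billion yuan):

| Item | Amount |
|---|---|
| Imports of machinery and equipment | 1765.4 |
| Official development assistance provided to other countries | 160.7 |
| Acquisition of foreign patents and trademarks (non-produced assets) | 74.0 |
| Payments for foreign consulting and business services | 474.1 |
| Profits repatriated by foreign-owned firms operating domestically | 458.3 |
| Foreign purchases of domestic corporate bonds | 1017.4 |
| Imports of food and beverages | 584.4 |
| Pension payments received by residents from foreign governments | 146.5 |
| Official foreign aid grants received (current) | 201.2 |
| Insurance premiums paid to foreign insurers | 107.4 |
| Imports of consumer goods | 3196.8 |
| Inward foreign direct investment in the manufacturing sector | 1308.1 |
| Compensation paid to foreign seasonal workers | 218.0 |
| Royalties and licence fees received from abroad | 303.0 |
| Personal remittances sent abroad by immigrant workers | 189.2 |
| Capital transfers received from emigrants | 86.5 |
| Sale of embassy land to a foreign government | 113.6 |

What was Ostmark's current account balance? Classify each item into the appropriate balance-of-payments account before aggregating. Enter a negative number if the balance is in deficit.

-6503.6

Goods: -1765.4 - 3196.8 - 584.4 = -5546.6
Services: -107.4 + 303.0 - 474.1 = -278.5
Primary income: -458.3 - 218.0 = -676.3
Secondary income: 201.2 - 160.7 + 146.5 - 189.2 = -2.2
Current account = (-5546.6) + (-278.5) + (-676.3) + (-2.2) = -6503.6
(Excluded from the current account — capital account: acquisition of foreign patents and trademarks (non-produced assets) 74.0, capital transfers received from emigrants 86.5, sale of embassy land to a foreign government 113.6; financial account: foreign purchases of domestic corporate bonds 1017.4, inward foreign direct investment in the manufacturing sector 1308.1.)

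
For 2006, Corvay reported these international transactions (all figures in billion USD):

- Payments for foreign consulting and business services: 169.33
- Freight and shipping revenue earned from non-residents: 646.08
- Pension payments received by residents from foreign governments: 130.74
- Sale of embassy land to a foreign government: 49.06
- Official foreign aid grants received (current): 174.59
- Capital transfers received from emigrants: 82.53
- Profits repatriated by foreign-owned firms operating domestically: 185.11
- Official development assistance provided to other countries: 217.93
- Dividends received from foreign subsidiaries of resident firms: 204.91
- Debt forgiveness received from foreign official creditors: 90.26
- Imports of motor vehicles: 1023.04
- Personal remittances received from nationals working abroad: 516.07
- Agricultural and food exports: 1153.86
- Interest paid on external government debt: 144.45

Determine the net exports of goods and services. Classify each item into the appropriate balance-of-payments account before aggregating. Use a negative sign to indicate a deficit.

Goods: 1153.86 - 1023.04 = 130.82
Services: -169.33 + 646.08 = 476.75
Trade balance = 130.82 + 476.75 = 607.57
(Excluded from the trade balance — secondary income: pension payments received by residents from foreign governments 130.74, official foreign aid grants received (current) 174.59, official development assistance provided to other countries 217.93, personal remittances received from nationals working abroad 516.07; capital account: sale of embassy land to a foreign government 49.06, capital transfers received from emigrants 82.53, debt forgiveness received from foreign official creditors 90.26; primary income: profits repatriated by foreign-owned firms operating domestically 185.11, dividends received from foreign subsidiaries of resident firms 204.91, interest paid on external government debt 144.45.)

607.57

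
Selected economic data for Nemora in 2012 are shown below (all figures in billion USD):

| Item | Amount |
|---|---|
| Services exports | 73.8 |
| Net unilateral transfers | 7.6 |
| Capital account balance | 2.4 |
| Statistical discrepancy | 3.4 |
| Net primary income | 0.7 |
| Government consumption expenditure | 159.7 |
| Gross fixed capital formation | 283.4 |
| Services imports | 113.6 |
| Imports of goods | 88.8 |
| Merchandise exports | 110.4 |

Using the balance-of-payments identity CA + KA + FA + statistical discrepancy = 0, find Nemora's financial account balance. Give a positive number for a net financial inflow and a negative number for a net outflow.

4.1

Goods balance = 110.4 - 88.8 = 21.6
Services balance = 73.8 - 113.6 = -39.8
Trade balance (goods + services) = 21.6 + (-39.8) = -18.2
Net primary income = 0.7
Net secondary income = 7.6
Current account = -18.2 + 0.7 + 7.6 = -9.9
Financial account = -(-9.9 + 2.4 + 3.4) = 4.1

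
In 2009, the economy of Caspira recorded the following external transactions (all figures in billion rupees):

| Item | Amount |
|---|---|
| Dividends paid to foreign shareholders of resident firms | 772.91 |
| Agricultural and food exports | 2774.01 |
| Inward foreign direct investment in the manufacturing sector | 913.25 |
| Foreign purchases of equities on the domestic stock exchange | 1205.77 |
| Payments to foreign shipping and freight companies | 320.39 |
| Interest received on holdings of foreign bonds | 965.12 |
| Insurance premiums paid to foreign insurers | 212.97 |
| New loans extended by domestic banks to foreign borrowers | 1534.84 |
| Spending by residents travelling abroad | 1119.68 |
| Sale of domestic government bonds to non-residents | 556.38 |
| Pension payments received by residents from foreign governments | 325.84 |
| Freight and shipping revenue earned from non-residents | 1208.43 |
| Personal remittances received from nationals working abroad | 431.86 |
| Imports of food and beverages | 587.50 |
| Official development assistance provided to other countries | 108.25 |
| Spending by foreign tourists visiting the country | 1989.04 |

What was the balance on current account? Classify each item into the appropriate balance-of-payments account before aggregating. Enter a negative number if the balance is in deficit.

4572.60

Goods: 2774.01 - 587.50 = 2186.51
Services: -212.97 - 1119.68 - 320.39 + 1208.43 + 1989.04 = 1544.43
Primary income: 965.12 - 772.91 = 192.21
Secondary income: 431.86 + 325.84 - 108.25 = 649.45
Current account = 2186.51 + 1544.43 + 192.21 + 649.45 = 4572.60
(Excluded from the current account — financial account: inward foreign direct investment in the manufacturing sector 913.25, foreign purchases of equities on the domestic stock exchange 1205.77, new loans extended by domestic banks to foreign borrowers 1534.84, sale of domestic government bonds to non-residents 556.38.)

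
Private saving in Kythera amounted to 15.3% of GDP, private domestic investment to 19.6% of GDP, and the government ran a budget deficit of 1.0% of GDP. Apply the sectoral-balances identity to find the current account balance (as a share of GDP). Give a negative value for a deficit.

-5.3

By the sectoral-balances identity, CA = (S_private - I) + (T - G).
Private balance = 15.3 - 19.6 = -4.3
Government balance (T - G) = -1.0
CA = -4.3 + (-1.0) = -5.3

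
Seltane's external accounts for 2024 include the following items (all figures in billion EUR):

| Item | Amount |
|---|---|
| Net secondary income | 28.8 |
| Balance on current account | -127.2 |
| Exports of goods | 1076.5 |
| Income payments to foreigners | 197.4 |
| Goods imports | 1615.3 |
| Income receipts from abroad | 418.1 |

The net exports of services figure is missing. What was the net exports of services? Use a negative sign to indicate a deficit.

162.1

Current account = goods balance + services balance + net primary income + net secondary income
Sum of the known components = -289.3
Net exports of services = CA - (known components) = -127.2 - (-289.3) = 162.1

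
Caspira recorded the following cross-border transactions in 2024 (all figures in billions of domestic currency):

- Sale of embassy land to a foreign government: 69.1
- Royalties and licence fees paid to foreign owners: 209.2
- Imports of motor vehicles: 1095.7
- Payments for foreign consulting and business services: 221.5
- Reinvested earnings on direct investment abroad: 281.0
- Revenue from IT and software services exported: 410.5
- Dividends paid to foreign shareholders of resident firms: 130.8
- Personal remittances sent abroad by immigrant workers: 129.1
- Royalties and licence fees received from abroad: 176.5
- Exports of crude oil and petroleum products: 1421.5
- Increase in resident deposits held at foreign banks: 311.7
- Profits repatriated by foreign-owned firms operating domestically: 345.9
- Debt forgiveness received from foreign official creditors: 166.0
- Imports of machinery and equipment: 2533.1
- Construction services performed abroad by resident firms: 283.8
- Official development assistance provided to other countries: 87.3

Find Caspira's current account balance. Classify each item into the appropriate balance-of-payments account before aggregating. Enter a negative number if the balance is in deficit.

-2179.3

Goods: 1421.5 - 2533.1 - 1095.7 = -2207.3
Services: 176.5 - 221.5 - 209.2 + 410.5 + 283.8 = 440.1
Primary income: -130.8 + 281.0 - 345.9 = -195.7
Secondary income: -87.3 - 129.1 = -216.4
Current account = (-2207.3) + 440.1 + (-195.7) + (-216.4) = -2179.3
(Excluded from the current account — capital account: sale of embassy land to a foreign government 69.1, debt forgiveness received from foreign official creditors 166.0; financial account: increase in resident deposits held at foreign banks 311.7.)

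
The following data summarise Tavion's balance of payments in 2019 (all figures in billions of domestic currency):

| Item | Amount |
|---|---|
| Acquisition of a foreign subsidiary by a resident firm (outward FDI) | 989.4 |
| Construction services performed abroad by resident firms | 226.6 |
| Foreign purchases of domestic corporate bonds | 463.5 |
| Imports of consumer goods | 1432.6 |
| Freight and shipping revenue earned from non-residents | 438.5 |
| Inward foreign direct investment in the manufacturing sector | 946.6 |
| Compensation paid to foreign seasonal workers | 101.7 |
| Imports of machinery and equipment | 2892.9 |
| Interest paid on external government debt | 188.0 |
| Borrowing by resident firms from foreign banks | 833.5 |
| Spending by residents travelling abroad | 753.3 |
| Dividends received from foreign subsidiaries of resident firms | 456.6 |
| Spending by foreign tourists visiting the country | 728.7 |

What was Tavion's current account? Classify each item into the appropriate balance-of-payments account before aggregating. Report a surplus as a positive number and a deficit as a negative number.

Goods: -2892.9 - 1432.6 = -4325.5
Services: 226.6 + 438.5 - 753.3 + 728.7 = 640.5
Primary income: 456.6 - 188.0 - 101.7 = 166.9
Current account = (-4325.5) + 640.5 + 166.9 = -3518.1
(Excluded from the current account — financial account: acquisition of a foreign subsidiary by a resident firm (outward FDI) 989.4, foreign purchases of domestic corporate bonds 463.5, inward foreign direct investment in the manufacturing sector 946.6, borrowing by resident firms from foreign banks 833.5.)

-3518.1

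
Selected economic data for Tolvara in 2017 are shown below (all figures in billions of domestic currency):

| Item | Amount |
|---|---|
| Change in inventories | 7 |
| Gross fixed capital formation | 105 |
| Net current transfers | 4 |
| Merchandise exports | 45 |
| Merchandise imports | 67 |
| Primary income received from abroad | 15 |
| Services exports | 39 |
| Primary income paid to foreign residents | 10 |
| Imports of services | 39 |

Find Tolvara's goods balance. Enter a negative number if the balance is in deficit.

Goods balance = 45 - 67 = -22

-22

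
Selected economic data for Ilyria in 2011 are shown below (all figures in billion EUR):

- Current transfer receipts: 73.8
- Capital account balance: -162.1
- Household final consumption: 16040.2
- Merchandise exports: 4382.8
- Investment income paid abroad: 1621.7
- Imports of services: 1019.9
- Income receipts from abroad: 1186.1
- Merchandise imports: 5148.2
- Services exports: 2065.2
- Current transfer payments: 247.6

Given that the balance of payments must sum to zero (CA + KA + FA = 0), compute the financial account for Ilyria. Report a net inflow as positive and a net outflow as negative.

491.6

Goods balance = 4382.8 - 5148.2 = -765.4
Services balance = 2065.2 - 1019.9 = 1045.3
Trade balance (goods + services) = -765.4 + 1045.3 = 279.9
Net primary income = 1186.1 - 1621.7 = -435.6
Net secondary income = 73.8 - 247.6 = -173.8
Current account = 279.9 + (-435.6) + (-173.8) = -329.5
Financial account = -(-329.5 + (-162.1)) = 491.6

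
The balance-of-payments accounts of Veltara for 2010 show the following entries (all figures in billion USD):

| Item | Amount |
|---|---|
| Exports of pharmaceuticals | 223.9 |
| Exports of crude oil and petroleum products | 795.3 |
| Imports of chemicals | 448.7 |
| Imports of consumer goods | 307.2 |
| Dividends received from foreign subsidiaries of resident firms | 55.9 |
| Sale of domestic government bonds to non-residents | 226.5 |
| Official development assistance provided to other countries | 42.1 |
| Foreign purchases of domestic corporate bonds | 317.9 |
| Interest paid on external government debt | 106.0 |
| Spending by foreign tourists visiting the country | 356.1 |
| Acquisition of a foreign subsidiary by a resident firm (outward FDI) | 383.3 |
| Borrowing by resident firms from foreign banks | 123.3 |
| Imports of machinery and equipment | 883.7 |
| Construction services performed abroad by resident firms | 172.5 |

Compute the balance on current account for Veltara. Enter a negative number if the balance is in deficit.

Goods: -307.2 - 883.7 + 795.3 + 223.9 - 448.7 = -620.4
Services: 172.5 + 356.1 = 528.6
Primary income: -106.0 + 55.9 = -50.1
Secondary income: -42.1
Current account = (-620.4) + 528.6 + (-50.1) + (-42.1) = -184.0
(Excluded from the current account — financial account: sale of domestic government bonds to non-residents 226.5, foreign purchases of domestic corporate bonds 317.9, acquisition of a foreign subsidiary by a resident firm (outward FDI) 383.3, borrowing by resident firms from foreign banks 123.3.)

-184.0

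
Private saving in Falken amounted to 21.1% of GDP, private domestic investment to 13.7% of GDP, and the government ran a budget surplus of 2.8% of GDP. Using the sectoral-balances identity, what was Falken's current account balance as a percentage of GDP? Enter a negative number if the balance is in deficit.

10.2

By the sectoral-balances identity, CA = (S_private - I) + (T - G).
Private balance = 21.1 - 13.7 = 7.4
Government balance (T - G) = 2.8
CA = 7.4 + 2.8 = 10.2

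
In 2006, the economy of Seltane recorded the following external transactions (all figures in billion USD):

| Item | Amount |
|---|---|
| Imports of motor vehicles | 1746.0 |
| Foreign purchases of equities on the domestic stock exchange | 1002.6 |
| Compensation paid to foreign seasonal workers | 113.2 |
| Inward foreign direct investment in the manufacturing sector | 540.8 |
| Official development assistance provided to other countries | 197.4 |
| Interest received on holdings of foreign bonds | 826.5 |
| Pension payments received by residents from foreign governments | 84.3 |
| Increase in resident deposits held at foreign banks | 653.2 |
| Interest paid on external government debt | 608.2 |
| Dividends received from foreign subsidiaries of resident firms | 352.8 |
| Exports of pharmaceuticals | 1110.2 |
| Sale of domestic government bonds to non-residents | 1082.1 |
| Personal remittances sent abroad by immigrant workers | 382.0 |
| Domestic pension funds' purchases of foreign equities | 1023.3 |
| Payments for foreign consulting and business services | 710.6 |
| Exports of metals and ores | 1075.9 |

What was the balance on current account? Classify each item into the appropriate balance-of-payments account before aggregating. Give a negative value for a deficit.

-307.7

Goods: 1075.9 + 1110.2 - 1746.0 = 440.1
Services: -710.6
Primary income: -608.2 + 826.5 + 352.8 - 113.2 = 457.9
Secondary income: 84.3 - 382.0 - 197.4 = -495.1
Current account = 440.1 + (-710.6) + 457.9 + (-495.1) = -307.7
(Excluded from the current account — financial account: foreign purchases of equities on the domestic stock exchange 1002.6, inward foreign direct investment in the manufacturing sector 540.8, increase in resident deposits held at foreign banks 653.2, sale of domestic government bonds to non-residents 1082.1, domestic pension funds' purchases of foreign equities 1023.3.)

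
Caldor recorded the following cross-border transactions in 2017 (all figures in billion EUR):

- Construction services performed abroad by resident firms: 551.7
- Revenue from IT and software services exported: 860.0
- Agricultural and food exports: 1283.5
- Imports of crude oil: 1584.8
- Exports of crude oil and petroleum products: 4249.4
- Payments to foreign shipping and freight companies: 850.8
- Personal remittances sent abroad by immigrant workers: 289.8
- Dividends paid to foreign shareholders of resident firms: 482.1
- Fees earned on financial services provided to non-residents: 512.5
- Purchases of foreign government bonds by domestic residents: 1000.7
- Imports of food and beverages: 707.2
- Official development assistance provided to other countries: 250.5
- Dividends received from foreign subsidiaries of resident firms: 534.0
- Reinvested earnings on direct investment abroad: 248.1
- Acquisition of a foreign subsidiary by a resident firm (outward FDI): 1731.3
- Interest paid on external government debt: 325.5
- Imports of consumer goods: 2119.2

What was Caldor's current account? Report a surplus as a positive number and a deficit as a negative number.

1629.3

Goods: 1283.5 - 2119.2 + 4249.4 - 707.2 - 1584.8 = 1121.7
Services: -850.8 + 551.7 + 512.5 + 860.0 = 1073.4
Primary income: 534.0 + 248.1 - 325.5 - 482.1 = -25.5
Secondary income: -250.5 - 289.8 = -540.3
Current account = 1121.7 + 1073.4 + (-25.5) + (-540.3) = 1629.3
(Excluded from the current account — financial account: purchases of foreign government bonds by domestic residents 1000.7, acquisition of a foreign subsidiary by a resident firm (outward FDI) 1731.3.)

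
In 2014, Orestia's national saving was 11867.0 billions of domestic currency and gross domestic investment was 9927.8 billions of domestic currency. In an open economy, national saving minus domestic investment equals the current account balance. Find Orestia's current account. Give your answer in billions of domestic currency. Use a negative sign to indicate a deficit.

CA = S - I = 11867.0 - 9927.8 = 1939.2

1939.2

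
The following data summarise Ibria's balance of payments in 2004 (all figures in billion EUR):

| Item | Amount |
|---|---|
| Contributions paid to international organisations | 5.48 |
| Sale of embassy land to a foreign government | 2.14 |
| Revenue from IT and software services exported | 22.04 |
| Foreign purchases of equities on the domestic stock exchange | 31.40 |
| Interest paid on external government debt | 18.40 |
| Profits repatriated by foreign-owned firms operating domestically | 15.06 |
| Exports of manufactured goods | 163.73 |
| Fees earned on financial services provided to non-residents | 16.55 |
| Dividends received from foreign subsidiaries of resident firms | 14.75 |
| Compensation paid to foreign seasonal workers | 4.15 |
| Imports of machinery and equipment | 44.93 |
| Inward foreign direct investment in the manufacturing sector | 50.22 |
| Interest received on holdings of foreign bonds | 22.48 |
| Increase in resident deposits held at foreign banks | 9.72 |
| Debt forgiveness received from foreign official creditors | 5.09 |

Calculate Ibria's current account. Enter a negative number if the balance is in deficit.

151.53

Goods: 163.73 - 44.93 = 118.80
Services: 16.55 + 22.04 = 38.59
Primary income: -4.15 + 22.48 + 14.75 - 18.40 - 15.06 = -0.38
Secondary income: -5.48
Current account = 118.80 + 38.59 + (-0.38) + (-5.48) = 151.53
(Excluded from the current account — capital account: sale of embassy land to a foreign government 2.14, debt forgiveness received from foreign official creditors 5.09; financial account: foreign purchases of equities on the domestic stock exchange 31.40, inward foreign direct investment in the manufacturing sector 50.22, increase in resident deposits held at foreign banks 9.72.)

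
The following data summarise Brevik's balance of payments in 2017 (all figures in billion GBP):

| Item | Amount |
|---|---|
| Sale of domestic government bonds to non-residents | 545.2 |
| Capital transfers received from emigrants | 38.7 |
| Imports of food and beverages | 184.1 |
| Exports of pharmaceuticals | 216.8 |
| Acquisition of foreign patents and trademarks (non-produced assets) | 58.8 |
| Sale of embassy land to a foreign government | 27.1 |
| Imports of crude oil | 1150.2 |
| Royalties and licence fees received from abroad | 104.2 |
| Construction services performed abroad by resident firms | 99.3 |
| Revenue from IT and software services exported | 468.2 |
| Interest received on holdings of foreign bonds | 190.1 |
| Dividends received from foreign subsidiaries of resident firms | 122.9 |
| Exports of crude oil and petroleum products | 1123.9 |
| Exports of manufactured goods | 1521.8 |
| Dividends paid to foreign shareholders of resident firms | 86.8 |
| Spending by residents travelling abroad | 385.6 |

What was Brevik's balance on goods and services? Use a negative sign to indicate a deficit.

1814.3

Goods: 216.8 + 1521.8 - 184.1 - 1150.2 + 1123.9 = 1528.2
Services: 99.3 - 385.6 + 104.2 + 468.2 = 286.1
Trade balance = 1528.2 + 286.1 = 1814.3
(Excluded from the trade balance — financial account: sale of domestic government bonds to non-residents 545.2; capital account: capital transfers received from emigrants 38.7, acquisition of foreign patents and trademarks (non-produced assets) 58.8, sale of embassy land to a foreign government 27.1; primary income: interest received on holdings of foreign bonds 190.1, dividends received from foreign subsidiaries of resident firms 122.9, dividends paid to foreign shareholders of resident firms 86.8.)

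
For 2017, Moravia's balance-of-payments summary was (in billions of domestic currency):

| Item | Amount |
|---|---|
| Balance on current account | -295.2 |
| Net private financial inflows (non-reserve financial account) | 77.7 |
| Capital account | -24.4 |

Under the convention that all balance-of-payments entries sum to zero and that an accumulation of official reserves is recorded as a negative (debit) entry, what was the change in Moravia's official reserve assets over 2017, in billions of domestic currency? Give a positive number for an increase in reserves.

-241.9

Official reserve transactions balance = -((-295.2) + (-24.4) + 77.7) = 241.9
An accumulation of reserves is recorded as a debit (negative entry), so the change in the stock of reserves is the negative of that balance.
Change in official reserves = -(241.9) = -241.9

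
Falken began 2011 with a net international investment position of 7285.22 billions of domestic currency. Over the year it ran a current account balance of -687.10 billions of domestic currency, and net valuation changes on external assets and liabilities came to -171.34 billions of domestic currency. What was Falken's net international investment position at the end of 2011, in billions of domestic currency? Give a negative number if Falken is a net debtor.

6426.78

Change in NIIP = current account + net valuation change = -687.10 + (-171.34) = -858.44
End-of-year NIIP = 7285.22 + (-858.44) = 6426.78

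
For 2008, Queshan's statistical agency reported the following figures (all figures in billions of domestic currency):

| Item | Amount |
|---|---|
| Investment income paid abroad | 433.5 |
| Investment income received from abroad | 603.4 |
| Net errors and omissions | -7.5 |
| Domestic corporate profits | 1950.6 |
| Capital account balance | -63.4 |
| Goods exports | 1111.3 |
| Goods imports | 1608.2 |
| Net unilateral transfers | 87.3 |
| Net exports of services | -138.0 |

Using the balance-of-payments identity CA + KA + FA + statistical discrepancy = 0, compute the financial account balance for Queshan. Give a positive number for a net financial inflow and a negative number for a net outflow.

Goods balance = 1111.3 - 1608.2 = -496.9
Services balance = -138.0
Trade balance (goods + services) = -496.9 + (-138.0) = -634.9
Net primary income = 603.4 - 433.5 = 169.9
Net secondary income = 87.3
Current account = -634.9 + 169.9 + 87.3 = -377.7
Financial account = -(-377.7 + (-63.4) + (-7.5)) = 448.6

448.6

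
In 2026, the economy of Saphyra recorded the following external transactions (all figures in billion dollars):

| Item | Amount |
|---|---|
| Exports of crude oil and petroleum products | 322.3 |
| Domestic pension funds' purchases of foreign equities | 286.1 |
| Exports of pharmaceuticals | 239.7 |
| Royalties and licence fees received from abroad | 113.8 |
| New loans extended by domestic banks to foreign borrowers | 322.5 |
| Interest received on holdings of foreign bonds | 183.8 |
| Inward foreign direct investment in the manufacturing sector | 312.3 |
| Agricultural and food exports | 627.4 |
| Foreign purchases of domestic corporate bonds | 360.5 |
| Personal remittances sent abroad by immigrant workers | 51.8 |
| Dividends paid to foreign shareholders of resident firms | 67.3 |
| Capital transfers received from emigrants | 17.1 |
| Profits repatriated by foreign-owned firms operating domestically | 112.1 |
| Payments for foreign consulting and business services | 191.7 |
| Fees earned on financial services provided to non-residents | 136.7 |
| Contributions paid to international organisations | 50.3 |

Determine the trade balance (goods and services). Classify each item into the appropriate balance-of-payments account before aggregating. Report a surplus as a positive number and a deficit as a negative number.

Goods: 322.3 + 239.7 + 627.4 = 1189.4
Services: 136.7 - 191.7 + 113.8 = 58.8
Trade balance = 1189.4 + 58.8 = 1248.2
(Excluded from the trade balance — financial account: domestic pension funds' purchases of foreign equities 286.1, new loans extended by domestic banks to foreign borrowers 322.5, inward foreign direct investment in the manufacturing sector 312.3, foreign purchases of domestic corporate bonds 360.5; primary income: interest received on holdings of foreign bonds 183.8, dividends paid to foreign shareholders of resident firms 67.3, profits repatriated by foreign-owned firms operating domestically 112.1; secondary income: personal remittances sent abroad by immigrant workers 51.8, contributions paid to international organisations 50.3; capital account: capital transfers received from emigrants 17.1.)

1248.2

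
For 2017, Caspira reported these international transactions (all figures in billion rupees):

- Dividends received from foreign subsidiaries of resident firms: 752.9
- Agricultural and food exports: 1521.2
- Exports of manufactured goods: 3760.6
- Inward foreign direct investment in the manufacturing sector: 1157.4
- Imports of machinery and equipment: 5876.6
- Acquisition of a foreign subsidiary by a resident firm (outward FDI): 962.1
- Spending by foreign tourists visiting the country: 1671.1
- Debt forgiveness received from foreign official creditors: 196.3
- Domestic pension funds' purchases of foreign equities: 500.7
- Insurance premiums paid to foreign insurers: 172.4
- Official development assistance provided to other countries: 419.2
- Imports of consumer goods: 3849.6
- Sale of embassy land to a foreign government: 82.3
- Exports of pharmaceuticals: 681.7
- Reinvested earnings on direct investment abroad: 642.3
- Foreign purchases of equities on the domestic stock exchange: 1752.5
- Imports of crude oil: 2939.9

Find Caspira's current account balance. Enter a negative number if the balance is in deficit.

Goods: 681.7 + 3760.6 + 1521.2 - 3849.6 - 5876.6 - 2939.9 = -6702.6
Services: -172.4 + 1671.1 = 1498.7
Primary income: 752.9 + 642.3 = 1395.2
Secondary income: -419.2
Current account = (-6702.6) + 1498.7 + 1395.2 + (-419.2) = -4227.9
(Excluded from the current account — financial account: inward foreign direct investment in the manufacturing sector 1157.4, acquisition of a foreign subsidiary by a resident firm (outward FDI) 962.1, domestic pension funds' purchases of foreign equities 500.7, foreign purchases of equities on the domestic stock exchange 1752.5; capital account: debt forgiveness received from foreign official creditors 196.3, sale of embassy land to a foreign government 82.3.)

-4227.9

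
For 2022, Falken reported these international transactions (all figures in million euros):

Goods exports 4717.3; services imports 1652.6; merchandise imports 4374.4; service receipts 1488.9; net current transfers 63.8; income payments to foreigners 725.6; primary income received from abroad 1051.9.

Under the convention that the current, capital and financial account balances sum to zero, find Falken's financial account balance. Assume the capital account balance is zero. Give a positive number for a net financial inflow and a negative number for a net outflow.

-569.3

Goods balance = 4717.3 - 4374.4 = 342.9
Services balance = 1488.9 - 1652.6 = -163.7
Trade balance (goods + services) = 342.9 + (-163.7) = 179.2
Net primary income = 1051.9 - 725.6 = 326.3
Net secondary income = 63.8
Current account = 179.2 + 326.3 + 63.8 = 569.3
Financial account = -(569.3) = -569.3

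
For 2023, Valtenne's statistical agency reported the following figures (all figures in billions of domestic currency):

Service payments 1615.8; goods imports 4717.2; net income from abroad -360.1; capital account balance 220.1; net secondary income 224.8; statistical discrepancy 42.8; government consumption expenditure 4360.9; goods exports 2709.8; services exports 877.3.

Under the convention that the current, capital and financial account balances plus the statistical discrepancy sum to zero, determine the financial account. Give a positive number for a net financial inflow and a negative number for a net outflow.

Goods balance = 2709.8 - 4717.2 = -2007.4
Services balance = 877.3 - 1615.8 = -738.5
Trade balance (goods + services) = -2007.4 + (-738.5) = -2745.9
Net primary income = -360.1
Net secondary income = 224.8
Current account = -2745.9 + (-360.1) + 224.8 = -2881.2
Financial account = -(-2881.2 + 220.1 + 42.8) = 2618.3

2618.3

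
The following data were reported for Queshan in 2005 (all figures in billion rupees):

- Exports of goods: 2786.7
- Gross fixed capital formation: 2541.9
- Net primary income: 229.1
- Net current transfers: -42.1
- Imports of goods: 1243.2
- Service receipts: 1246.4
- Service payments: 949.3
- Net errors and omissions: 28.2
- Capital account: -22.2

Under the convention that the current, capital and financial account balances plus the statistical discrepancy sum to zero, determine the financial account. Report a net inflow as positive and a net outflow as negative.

-2033.6

Goods balance = 2786.7 - 1243.2 = 1543.5
Services balance = 1246.4 - 949.3 = 297.1
Trade balance (goods + services) = 1543.5 + 297.1 = 1840.6
Net primary income = 229.1
Net secondary income = -42.1
Current account = 1840.6 + 229.1 + (-42.1) = 2027.6
Financial account = -(2027.6 + (-22.2) + 28.2) = -2033.6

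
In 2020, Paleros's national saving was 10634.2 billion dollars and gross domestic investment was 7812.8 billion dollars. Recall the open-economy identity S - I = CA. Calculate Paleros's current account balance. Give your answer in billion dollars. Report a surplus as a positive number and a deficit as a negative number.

2821.4

CA = S - I = 10634.2 - 7812.8 = 2821.4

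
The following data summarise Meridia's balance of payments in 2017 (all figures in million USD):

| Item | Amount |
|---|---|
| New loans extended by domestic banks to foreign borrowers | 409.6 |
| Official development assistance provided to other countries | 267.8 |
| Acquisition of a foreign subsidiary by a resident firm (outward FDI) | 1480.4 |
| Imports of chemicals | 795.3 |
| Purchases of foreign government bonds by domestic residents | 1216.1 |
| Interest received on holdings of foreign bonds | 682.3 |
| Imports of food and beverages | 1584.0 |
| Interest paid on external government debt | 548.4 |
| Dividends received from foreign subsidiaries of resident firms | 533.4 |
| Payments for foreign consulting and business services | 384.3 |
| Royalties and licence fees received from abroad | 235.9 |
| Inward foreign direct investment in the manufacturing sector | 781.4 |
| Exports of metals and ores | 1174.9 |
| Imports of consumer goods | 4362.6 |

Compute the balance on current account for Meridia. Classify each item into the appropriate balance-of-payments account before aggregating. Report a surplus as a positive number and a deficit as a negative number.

-5315.9

Goods: -4362.6 - 1584.0 + 1174.9 - 795.3 = -5567.0
Services: -384.3 + 235.9 = -148.4
Primary income: 682.3 - 548.4 + 533.4 = 667.3
Secondary income: -267.8
Current account = (-5567.0) + (-148.4) + 667.3 + (-267.8) = -5315.9
(Excluded from the current account — financial account: new loans extended by domestic banks to foreign borrowers 409.6, acquisition of a foreign subsidiary by a resident firm (outward FDI) 1480.4, purchases of foreign government bonds by domestic residents 1216.1, inward foreign direct investment in the manufacturing sector 781.4.)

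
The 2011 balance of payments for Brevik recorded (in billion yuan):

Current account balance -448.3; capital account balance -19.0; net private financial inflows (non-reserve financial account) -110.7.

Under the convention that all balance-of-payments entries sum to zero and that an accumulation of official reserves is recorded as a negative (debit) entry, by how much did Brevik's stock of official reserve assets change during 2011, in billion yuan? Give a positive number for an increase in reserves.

Official reserve transactions balance = -((-448.3) + (-19.0) + (-110.7)) = 578.0
An accumulation of reserves is recorded as a debit (negative entry), so the change in the stock of reserves is the negative of that balance.
Change in official reserves = -(578.0) = -578.0

-578.0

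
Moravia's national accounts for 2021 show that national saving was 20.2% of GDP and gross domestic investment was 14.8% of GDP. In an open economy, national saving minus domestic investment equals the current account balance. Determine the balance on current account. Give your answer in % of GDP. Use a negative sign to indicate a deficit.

CA = S - I = 20.2 - 14.8 = 5.4

5.4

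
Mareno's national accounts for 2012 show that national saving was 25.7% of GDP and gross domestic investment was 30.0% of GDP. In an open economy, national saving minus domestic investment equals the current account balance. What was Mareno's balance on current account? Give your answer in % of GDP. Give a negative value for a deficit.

-4.3

S - I = CA (net lending to the rest of the world).
CA = S - I = 25.7 - 30.0 = -4.3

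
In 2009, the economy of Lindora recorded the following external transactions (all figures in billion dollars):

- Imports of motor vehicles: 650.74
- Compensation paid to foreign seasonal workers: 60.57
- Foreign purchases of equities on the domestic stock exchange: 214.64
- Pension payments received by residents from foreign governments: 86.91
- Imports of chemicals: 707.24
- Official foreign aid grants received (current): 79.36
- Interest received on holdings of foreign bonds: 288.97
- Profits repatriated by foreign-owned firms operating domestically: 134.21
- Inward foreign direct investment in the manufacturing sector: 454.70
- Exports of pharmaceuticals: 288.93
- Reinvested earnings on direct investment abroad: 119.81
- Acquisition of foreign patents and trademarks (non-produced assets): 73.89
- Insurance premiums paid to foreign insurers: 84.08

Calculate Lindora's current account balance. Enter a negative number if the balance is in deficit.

-772.86

Goods: -650.74 - 707.24 + 288.93 = -1069.05
Services: -84.08
Primary income: 288.97 - 134.21 - 60.57 + 119.81 = 214.00
Secondary income: 86.91 + 79.36 = 166.27
Current account = (-1069.05) + (-84.08) + 214.00 + 166.27 = -772.86
(Excluded from the current account — financial account: foreign purchases of equities on the domestic stock exchange 214.64, inward foreign direct investment in the manufacturing sector 454.70; capital account: acquisition of foreign patents and trademarks (non-produced assets) 73.89.)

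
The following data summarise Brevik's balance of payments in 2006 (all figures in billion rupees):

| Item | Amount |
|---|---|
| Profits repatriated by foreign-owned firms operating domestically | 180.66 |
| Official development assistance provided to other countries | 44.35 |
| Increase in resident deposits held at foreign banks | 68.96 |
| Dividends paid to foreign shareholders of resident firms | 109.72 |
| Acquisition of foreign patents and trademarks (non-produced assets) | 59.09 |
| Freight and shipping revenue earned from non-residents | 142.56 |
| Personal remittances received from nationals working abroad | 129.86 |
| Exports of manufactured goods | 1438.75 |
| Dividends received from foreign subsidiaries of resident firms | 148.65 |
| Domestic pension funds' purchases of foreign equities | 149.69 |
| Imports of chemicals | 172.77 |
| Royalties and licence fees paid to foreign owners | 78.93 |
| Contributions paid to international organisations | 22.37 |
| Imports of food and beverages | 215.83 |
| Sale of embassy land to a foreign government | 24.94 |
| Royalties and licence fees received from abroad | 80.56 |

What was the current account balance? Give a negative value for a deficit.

Goods: -215.83 - 172.77 + 1438.75 = 1050.15
Services: 142.56 - 78.93 + 80.56 = 144.19
Primary income: -180.66 + 148.65 - 109.72 = -141.73
Secondary income: -44.35 - 22.37 + 129.86 = 63.14
Current account = 1050.15 + 144.19 + (-141.73) + 63.14 = 1115.75
(Excluded from the current account — financial account: increase in resident deposits held at foreign banks 68.96, domestic pension funds' purchases of foreign equities 149.69; capital account: acquisition of foreign patents and trademarks (non-produced assets) 59.09, sale of embassy land to a foreign government 24.94.)

1115.75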